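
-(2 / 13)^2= -4 / 169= -0.02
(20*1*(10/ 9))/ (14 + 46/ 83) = 2075/ 1359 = 1.53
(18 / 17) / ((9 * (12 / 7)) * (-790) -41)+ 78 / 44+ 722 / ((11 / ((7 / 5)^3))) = 727902191773 / 4002127250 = 181.88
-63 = -63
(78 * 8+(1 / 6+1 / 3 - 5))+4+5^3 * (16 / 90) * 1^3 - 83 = 10129 / 18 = 562.72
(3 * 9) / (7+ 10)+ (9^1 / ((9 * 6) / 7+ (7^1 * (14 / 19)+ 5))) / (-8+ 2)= 121575 / 80818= 1.50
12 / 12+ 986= 987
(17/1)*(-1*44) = -748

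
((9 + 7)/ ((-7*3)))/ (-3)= 16/ 63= 0.25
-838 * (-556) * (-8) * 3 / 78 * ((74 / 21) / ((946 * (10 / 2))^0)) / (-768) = 2154917 / 3276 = 657.79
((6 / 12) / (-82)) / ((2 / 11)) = -11 / 328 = -0.03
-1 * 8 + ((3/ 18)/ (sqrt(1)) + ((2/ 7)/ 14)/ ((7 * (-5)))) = -80611/ 10290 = -7.83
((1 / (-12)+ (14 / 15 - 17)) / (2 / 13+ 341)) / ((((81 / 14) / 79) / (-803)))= 519.05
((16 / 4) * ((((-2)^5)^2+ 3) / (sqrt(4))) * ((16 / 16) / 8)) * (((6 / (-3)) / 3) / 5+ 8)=60593 / 30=2019.77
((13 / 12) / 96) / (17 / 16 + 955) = 13 / 1101384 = 0.00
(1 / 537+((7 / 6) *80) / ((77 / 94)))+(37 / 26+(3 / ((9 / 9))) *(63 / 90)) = 45101018 / 383955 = 117.46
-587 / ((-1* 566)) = 587 / 566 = 1.04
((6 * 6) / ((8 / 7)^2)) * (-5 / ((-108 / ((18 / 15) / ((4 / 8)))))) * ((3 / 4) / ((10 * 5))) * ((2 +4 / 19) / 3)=1029 / 30400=0.03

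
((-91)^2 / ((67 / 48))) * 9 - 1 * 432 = 3548448 / 67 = 52961.91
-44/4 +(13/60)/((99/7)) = -65249/5940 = -10.98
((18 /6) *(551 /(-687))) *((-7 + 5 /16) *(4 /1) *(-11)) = -648527 /916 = -708.00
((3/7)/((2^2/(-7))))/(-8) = 3/32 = 0.09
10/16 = 5/8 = 0.62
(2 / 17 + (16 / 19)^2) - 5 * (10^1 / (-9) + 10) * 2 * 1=-4863934 / 55233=-88.06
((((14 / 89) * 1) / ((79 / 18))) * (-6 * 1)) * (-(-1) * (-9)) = 13608 / 7031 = 1.94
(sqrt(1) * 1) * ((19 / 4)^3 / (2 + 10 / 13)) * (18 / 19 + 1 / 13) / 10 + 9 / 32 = 97813 / 23040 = 4.25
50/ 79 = 0.63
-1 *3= -3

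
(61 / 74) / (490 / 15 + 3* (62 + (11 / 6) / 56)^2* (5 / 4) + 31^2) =4591104 / 85903932337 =0.00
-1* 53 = -53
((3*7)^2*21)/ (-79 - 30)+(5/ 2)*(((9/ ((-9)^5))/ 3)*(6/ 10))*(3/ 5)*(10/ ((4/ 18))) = -4500955/ 52974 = -84.97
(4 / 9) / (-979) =-4 / 8811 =-0.00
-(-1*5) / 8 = 5 / 8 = 0.62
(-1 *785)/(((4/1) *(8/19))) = -14915/32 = -466.09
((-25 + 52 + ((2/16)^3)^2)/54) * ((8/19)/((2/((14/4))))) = 49545223/134479872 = 0.37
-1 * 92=-92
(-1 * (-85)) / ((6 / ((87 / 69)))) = 2465 / 138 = 17.86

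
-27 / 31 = -0.87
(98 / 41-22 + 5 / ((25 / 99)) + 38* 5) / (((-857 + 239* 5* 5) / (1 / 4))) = 38989 / 4196760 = 0.01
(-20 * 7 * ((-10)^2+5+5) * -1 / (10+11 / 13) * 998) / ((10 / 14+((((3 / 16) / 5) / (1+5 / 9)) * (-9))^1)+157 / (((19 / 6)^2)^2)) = 2243281054784000 / 3259024509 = 688328.99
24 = 24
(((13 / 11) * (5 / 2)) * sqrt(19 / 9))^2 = 80275 / 4356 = 18.43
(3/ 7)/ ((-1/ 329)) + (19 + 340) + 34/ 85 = 1092/ 5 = 218.40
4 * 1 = 4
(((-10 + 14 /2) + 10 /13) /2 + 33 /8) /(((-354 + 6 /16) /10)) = -3130 /36777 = -0.09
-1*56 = -56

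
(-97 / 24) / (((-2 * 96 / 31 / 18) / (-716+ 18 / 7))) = -7508479 / 896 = -8380.00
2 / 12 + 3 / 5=23 / 30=0.77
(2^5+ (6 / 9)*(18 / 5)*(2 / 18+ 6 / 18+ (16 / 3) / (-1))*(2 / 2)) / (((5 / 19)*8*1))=722 / 75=9.63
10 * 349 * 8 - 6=27914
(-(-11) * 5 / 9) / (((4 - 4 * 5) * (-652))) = 55 / 93888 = 0.00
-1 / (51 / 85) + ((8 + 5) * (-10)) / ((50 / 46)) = -1819 / 15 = -121.27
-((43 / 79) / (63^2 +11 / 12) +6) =-22581402 / 3763481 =-6.00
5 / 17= 0.29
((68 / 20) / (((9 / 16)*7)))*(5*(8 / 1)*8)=17408 / 63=276.32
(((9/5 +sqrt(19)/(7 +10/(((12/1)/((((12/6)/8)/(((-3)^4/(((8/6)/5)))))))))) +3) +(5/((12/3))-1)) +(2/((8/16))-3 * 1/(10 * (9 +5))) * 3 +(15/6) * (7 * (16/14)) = 37.61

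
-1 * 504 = -504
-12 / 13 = -0.92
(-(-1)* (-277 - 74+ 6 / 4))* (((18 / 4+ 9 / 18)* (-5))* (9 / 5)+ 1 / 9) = 47066 / 3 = 15688.67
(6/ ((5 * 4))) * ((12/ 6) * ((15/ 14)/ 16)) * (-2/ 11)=-9/ 1232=-0.01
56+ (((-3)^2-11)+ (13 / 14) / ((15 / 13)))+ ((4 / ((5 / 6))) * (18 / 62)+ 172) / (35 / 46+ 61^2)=20377615337 / 371506170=54.85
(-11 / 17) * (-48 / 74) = 264 / 629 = 0.42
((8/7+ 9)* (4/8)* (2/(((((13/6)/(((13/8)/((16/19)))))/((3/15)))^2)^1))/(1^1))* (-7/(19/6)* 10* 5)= -36423/1024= -35.57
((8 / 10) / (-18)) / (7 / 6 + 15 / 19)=-76 / 3345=-0.02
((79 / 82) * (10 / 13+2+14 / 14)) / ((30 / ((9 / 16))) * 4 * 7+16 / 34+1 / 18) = 12087 / 4972357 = 0.00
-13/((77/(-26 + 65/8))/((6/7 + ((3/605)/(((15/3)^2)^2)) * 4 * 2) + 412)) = 92340029821/74112500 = 1245.94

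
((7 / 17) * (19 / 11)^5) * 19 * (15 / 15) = 329321167 / 2737867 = 120.28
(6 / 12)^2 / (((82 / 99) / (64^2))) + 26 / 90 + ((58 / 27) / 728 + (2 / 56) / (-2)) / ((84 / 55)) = 418550276233 / 338476320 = 1236.57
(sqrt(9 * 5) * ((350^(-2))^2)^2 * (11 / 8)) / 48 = 11 * sqrt(5) / 28824005000000000000000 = 0.00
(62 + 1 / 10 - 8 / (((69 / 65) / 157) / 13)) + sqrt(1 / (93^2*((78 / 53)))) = -10570351 / 690 + sqrt(4134) / 7254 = -15319.34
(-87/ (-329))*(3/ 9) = 29/ 329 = 0.09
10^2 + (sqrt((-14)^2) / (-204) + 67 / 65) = 669379 / 6630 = 100.96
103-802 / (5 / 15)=-2303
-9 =-9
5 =5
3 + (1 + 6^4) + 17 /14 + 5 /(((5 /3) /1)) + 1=18273 /14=1305.21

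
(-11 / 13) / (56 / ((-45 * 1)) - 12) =495 / 7748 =0.06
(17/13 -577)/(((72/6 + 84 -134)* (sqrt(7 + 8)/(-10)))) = -7484* sqrt(15)/741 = -39.12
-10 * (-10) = 100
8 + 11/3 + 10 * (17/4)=325/6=54.17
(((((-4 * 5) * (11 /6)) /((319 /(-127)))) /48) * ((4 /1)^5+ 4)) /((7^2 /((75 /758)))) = 4079875 /6462708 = 0.63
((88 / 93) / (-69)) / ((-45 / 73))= 6424 / 288765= 0.02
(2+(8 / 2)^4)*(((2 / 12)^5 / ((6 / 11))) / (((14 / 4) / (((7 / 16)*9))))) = 0.07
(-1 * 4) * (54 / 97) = -2.23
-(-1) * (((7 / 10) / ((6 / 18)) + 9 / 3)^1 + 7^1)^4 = 21435.89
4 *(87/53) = 348/53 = 6.57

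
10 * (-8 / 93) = -80 / 93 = -0.86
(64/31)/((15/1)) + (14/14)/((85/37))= 4529/7905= 0.57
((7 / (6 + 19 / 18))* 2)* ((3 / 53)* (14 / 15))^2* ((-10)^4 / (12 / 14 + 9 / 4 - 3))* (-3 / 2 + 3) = 276595200 / 356743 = 775.33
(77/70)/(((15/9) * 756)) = 11/12600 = 0.00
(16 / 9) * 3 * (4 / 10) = 32 / 15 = 2.13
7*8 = 56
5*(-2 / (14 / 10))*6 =-42.86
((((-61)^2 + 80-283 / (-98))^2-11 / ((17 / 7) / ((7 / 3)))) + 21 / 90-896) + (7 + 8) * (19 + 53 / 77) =129927418437041 / 8979740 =14468951.04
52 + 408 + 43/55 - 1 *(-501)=52898/55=961.78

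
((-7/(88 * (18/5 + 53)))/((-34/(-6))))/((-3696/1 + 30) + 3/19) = 665/9829334856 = 0.00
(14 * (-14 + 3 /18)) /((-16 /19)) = 11039 /48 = 229.98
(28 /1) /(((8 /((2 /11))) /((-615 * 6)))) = -2348.18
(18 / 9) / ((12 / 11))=11 / 6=1.83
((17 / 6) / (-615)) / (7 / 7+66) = -17 / 247230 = -0.00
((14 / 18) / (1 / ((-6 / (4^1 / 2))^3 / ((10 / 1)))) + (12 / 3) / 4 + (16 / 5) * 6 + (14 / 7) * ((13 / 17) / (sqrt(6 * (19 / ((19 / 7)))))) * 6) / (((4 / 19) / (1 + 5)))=741 * sqrt(42) / 119 + 10317 / 20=556.20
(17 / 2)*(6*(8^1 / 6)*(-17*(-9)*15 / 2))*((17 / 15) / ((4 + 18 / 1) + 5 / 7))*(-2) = -412692 / 53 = -7786.64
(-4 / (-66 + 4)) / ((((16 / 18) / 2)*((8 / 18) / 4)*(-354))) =-0.00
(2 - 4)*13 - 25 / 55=-291 / 11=-26.45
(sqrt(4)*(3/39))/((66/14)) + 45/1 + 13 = 24896/429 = 58.03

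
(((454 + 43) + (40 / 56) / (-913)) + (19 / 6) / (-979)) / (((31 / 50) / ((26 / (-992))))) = -551247095425 / 26237560272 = -21.01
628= 628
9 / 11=0.82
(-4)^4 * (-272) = -69632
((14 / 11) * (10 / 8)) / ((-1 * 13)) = -35 / 286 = -0.12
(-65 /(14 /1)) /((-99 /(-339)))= -7345 /462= -15.90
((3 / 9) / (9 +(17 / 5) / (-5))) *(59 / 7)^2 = 87025 / 30576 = 2.85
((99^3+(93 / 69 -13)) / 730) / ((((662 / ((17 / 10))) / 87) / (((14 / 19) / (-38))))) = -231043852977 / 40125077800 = -5.76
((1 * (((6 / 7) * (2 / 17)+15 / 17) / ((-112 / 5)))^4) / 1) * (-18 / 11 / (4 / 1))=-1054061555625 / 694196815466463232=-0.00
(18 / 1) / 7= 18 / 7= 2.57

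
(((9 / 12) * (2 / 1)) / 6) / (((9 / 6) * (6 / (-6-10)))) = -4 / 9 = -0.44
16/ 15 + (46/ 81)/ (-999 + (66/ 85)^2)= 3114535258/ 2921434695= 1.07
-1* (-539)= 539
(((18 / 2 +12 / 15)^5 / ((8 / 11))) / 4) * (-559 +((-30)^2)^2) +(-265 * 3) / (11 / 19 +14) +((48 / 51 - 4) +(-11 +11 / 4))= 11843688409685055391 / 470900000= 25151175217.00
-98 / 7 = -14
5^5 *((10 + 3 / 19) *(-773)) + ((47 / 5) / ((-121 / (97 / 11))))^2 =-20648235076110486 / 841491475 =-24537664.00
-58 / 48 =-29 / 24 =-1.21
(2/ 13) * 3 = 6/ 13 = 0.46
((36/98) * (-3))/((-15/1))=18/245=0.07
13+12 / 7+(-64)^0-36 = -142 / 7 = -20.29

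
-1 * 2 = -2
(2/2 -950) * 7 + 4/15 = -99641/15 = -6642.73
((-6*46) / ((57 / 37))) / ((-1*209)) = 3404 / 3971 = 0.86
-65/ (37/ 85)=-5525/ 37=-149.32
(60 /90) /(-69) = -2 /207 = -0.01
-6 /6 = -1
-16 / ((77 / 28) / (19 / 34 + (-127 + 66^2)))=-24608.34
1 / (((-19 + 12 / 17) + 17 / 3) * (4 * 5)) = -51 / 12880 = -0.00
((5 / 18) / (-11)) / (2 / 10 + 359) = -25 / 355608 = -0.00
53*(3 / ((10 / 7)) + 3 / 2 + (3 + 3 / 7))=13038 / 35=372.51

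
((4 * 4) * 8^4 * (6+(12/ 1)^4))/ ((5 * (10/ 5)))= 679673856/ 5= 135934771.20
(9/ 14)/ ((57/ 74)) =111/ 133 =0.83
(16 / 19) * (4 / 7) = 64 / 133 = 0.48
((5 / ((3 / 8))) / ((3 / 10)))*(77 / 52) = 7700 / 117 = 65.81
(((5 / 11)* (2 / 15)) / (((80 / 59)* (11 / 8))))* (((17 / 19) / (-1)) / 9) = -1003 / 310365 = -0.00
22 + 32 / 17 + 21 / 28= 1675 / 68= 24.63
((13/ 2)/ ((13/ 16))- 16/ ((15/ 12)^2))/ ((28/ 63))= -5.04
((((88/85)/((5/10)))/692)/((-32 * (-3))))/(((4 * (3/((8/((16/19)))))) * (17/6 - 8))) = -209/43762080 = -0.00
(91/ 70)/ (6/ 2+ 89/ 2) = 13/ 475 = 0.03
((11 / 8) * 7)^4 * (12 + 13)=878826025 / 4096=214557.14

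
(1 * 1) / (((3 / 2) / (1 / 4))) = 1 / 6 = 0.17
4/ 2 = 2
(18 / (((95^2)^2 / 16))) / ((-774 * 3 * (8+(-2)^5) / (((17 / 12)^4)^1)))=83521 / 326813790960000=0.00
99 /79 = 1.25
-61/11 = -5.55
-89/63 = -1.41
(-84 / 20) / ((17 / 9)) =-189 / 85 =-2.22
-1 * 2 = -2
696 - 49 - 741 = -94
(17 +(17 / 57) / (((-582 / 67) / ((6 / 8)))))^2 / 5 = 57.63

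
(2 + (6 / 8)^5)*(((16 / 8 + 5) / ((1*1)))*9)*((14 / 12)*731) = 246183987 / 2048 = 120207.02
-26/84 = -13/42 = -0.31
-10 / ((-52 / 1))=5 / 26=0.19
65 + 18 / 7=67.57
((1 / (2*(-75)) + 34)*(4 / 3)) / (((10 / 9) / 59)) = 300841 / 125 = 2406.73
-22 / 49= -0.45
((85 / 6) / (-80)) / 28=-0.01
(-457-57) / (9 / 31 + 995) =-0.52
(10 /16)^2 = 0.39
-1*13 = -13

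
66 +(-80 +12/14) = -13.14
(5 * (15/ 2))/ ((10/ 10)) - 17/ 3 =191/ 6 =31.83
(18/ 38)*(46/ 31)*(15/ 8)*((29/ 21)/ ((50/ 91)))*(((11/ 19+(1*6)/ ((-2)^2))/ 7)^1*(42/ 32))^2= 0.50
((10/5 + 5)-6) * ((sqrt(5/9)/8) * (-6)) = -sqrt(5)/4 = -0.56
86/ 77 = 1.12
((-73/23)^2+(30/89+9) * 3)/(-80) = -896539/1883240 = -0.48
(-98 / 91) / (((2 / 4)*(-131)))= 28 / 1703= 0.02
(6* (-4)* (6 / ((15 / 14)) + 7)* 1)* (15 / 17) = -4536 / 17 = -266.82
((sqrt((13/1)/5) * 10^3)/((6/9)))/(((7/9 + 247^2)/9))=6075 * sqrt(65)/137272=0.36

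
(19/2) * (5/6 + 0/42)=95/12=7.92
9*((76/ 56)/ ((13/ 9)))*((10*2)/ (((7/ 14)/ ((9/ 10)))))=27702/ 91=304.42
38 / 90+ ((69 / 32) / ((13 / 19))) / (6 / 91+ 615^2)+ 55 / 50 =1323609181 / 869519520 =1.52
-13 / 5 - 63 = -328 / 5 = -65.60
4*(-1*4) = -16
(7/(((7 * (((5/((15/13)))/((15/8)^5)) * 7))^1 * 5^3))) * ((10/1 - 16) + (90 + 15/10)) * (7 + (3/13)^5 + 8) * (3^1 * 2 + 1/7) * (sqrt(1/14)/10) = 74637841620015 * sqrt(14)/217002211672064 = 1.29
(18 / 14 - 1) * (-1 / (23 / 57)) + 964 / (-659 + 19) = -2.21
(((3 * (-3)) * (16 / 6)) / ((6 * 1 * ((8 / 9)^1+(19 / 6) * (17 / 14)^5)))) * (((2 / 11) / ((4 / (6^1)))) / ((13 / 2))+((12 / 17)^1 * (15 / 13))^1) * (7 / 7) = -80621968896 / 217664527223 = -0.37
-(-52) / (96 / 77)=1001 / 24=41.71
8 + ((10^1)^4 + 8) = 10016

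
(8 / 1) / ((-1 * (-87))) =8 / 87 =0.09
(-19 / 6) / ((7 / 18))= -57 / 7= -8.14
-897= -897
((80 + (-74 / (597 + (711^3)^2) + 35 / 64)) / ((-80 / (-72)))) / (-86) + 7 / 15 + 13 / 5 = 7905856366697018111231 / 3555216345171240572160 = 2.22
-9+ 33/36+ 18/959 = -92807/11508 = -8.06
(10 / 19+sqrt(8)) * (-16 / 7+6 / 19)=-524 * sqrt(2) / 133- 2620 / 2527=-6.61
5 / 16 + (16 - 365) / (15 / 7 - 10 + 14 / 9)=55.70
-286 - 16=-302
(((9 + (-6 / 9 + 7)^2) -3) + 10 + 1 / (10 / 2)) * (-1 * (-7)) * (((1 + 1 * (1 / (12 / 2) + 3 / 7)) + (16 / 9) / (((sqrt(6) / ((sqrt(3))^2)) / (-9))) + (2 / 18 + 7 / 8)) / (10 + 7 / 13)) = 21428771 / 221940 -1844752 * sqrt(6) / 6165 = -636.41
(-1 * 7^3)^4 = 13841287201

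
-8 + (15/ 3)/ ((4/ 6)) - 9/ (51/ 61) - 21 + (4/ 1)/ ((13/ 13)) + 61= 1113/ 34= 32.74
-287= -287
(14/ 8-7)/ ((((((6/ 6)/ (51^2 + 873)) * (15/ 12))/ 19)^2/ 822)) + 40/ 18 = -2707449988515052/ 225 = -12033111060066.90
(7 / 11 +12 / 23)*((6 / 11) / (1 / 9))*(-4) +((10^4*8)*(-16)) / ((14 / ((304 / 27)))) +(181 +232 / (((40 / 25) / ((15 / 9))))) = -541250124260 / 525987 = -1029018.06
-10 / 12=-5 / 6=-0.83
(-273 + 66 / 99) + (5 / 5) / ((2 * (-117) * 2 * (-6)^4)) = -165177793 / 606528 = -272.33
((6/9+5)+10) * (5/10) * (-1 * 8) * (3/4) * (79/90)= -3713/90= -41.26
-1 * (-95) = 95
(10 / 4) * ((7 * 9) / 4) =315 / 8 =39.38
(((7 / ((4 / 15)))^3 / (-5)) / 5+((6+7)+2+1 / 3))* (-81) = 3671217 / 64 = 57362.77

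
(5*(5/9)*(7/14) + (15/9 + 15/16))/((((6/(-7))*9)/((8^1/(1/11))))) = -44275/972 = -45.55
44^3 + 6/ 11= 937030/ 11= 85184.55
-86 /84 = -43 /42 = -1.02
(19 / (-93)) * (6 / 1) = -38 / 31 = -1.23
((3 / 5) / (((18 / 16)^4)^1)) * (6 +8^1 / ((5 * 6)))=385024 / 164025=2.35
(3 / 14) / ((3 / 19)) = 1.36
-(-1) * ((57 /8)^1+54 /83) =5163 /664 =7.78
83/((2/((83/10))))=6889/20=344.45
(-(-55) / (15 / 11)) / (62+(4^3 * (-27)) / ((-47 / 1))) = 0.41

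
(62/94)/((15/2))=62/705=0.09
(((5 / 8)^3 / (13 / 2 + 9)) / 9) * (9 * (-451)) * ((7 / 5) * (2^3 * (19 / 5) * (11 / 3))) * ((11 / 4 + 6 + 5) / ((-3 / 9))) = 181448575 / 3968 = 45727.97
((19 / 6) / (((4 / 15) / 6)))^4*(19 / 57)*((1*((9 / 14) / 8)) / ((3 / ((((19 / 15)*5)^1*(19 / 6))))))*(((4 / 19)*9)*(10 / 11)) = 626762559375 / 78848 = 7948997.56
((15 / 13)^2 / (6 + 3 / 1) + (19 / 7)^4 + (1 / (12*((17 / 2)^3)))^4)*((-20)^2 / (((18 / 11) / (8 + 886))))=683272823003576491259810552800 / 57447640346571342563787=11893836.18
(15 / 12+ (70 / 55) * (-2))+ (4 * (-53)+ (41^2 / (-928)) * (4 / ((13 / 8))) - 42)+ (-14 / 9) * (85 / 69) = -2695507625 / 10301148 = -261.67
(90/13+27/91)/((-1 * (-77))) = 657/7007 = 0.09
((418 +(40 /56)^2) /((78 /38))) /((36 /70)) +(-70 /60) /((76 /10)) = 74001605 /186732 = 396.30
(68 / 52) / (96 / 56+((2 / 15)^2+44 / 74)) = 990675 / 1762618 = 0.56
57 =57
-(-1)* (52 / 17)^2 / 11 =2704 / 3179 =0.85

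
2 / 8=1 / 4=0.25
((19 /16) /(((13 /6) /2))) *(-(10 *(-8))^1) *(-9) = -789.23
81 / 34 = 2.38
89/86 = 1.03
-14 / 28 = -1 / 2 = -0.50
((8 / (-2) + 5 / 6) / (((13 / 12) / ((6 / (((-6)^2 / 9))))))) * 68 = -3876 / 13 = -298.15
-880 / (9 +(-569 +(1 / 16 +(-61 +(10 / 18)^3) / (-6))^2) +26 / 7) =685686435840 / 352375587379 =1.95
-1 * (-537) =537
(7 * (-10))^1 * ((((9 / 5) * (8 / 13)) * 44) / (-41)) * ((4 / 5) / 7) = 25344 / 2665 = 9.51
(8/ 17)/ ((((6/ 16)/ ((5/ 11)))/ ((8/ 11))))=2560/ 6171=0.41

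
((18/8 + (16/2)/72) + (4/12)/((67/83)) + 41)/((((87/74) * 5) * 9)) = 3906571/4721490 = 0.83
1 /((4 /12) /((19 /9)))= 6.33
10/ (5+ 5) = 1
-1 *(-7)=7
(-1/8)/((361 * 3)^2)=-1/9383112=-0.00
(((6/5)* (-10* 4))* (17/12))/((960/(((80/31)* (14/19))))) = -0.13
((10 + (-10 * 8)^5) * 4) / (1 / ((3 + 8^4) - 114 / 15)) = -53626797916344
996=996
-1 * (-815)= 815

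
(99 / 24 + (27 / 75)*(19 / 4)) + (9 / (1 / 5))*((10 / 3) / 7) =38169 / 1400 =27.26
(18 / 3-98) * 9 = -828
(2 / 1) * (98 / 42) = 14 / 3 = 4.67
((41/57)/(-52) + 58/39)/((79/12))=4367/19513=0.22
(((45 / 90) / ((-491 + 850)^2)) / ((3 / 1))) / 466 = 0.00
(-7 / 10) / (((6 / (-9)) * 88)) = 21 / 1760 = 0.01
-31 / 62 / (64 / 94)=-47 / 64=-0.73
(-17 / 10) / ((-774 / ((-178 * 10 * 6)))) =-3026 / 129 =-23.46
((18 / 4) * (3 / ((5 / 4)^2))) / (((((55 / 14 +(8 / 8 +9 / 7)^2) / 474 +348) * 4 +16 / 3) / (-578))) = -3.57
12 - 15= -3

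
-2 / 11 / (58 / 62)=-62 / 319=-0.19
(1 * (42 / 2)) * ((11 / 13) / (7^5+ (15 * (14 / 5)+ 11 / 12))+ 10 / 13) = 16.15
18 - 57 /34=555 /34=16.32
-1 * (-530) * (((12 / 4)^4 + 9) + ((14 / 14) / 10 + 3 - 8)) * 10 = 451030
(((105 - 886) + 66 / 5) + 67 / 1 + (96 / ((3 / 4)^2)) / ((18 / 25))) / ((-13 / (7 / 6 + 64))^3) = 35985435542 / 616005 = 58417.44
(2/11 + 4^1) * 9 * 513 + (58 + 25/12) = 2556515/132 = 19367.54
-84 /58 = -1.45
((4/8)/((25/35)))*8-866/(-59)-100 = -23518/295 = -79.72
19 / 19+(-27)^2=730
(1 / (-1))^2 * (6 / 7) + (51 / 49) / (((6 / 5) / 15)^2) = 32043 / 196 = 163.48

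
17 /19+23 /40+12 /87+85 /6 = 1042999 /66120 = 15.77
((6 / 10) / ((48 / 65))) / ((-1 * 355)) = -13 / 5680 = -0.00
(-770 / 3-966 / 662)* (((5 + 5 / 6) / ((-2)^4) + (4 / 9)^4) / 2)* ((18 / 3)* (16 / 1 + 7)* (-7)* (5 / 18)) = 17484360997915 / 1250894016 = 13977.49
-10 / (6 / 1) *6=-10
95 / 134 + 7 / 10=472 / 335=1.41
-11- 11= -22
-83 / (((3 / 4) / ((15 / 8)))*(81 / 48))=-3320 / 27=-122.96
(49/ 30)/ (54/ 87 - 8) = -1421/ 6420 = -0.22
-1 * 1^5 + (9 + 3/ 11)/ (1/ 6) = 601/ 11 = 54.64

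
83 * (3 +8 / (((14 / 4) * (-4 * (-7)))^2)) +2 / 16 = 4786521 / 19208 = 249.19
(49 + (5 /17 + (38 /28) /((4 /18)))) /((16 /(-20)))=-131855 /1904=-69.25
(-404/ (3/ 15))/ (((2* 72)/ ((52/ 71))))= -6565/ 639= -10.27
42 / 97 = 0.43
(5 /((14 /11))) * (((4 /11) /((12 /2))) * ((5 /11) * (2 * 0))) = 0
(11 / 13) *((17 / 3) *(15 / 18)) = 935 / 234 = 4.00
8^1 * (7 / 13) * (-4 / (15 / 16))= -3584 / 195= -18.38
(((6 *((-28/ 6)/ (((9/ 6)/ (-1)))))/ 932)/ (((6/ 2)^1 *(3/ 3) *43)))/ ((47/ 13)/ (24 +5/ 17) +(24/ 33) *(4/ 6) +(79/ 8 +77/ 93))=205052848/ 14972294161425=0.00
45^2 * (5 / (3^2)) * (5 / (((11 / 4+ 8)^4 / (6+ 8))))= 20160000 / 3418801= 5.90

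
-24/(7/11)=-264/7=-37.71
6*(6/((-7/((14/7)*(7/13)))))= -5.54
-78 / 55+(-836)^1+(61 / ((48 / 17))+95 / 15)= -712343 / 880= -809.48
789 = 789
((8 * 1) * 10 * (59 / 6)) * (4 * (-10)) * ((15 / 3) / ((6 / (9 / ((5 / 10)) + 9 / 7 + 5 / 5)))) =-33512000 / 63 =-531936.51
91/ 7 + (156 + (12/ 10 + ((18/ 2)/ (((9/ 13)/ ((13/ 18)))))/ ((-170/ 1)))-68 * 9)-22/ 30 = -1354321/ 3060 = -442.59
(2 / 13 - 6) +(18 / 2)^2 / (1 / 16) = 16772 / 13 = 1290.15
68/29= 2.34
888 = 888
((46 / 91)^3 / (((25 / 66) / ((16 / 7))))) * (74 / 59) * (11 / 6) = 13944744704 / 7780620575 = 1.79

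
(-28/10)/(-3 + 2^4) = -14/65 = -0.22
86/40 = 2.15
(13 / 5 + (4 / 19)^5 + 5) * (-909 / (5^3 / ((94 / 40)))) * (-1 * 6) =6030151634529 / 7737809375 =779.31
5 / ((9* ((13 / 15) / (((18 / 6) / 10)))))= 5 / 26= 0.19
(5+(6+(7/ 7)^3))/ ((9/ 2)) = 8/ 3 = 2.67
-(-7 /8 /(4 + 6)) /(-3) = -7 /240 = -0.03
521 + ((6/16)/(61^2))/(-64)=521.00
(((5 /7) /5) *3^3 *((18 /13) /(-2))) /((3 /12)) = -972 /91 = -10.68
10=10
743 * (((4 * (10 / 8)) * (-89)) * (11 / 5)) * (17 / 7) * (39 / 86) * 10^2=-24113210550 / 301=-80110334.05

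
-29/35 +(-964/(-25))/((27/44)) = 292997/4725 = 62.01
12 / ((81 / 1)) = 4 / 27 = 0.15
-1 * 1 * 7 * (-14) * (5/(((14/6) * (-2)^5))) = -105/16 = -6.56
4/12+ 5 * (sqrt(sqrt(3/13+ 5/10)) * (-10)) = -25 * 19^(1/4) * 26^(3/4)/13+ 1/3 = -45.90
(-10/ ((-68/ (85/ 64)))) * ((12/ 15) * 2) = 5/ 16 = 0.31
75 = 75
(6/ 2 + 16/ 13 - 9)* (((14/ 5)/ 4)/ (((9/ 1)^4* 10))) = -217/ 4264650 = -0.00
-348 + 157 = -191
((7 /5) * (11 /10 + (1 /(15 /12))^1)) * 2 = 133 /25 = 5.32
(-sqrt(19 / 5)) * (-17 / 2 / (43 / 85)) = 289 * sqrt(95) / 86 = 32.75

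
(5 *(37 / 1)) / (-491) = -185 / 491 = -0.38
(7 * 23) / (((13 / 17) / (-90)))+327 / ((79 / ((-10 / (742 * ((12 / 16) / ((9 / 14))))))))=-50537929320 / 2667119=-18948.51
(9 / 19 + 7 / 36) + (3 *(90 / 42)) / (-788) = 155627 / 235809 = 0.66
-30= -30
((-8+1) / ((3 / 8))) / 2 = -28 / 3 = -9.33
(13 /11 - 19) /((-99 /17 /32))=106624 /1089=97.91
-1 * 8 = -8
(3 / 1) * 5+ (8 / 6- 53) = -110 / 3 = -36.67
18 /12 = 3 /2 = 1.50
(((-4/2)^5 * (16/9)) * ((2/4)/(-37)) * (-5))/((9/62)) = -79360/2997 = -26.48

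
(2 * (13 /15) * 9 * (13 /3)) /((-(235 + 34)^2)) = -338 /361805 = -0.00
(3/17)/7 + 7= 836/119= 7.03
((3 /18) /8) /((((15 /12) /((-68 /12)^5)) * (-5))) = 1419857 /72900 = 19.48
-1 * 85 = -85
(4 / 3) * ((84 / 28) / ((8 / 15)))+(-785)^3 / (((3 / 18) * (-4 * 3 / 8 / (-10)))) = -19349464992.50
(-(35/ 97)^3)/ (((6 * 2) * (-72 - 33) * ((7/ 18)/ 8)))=700/ 912673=0.00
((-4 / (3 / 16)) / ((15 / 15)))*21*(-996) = 446208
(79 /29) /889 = 79 /25781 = 0.00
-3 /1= -3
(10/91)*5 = 50/91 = 0.55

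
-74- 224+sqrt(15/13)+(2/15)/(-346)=-296.93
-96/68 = -24/17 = -1.41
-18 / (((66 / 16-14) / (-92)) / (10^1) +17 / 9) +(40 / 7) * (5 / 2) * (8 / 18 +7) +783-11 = 6887868056 / 7927353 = 868.87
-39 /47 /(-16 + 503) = -39 /22889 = -0.00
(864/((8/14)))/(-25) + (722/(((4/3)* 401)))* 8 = -498012/10025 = -49.68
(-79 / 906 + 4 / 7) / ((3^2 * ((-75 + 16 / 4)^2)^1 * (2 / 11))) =33781 / 575460396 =0.00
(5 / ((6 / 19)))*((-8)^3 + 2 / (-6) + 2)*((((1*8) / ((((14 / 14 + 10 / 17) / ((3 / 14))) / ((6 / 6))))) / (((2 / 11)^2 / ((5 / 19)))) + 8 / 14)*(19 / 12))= -227912315 / 1944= -117238.85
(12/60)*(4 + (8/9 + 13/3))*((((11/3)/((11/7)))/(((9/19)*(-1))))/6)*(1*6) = -11039/1215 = -9.09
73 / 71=1.03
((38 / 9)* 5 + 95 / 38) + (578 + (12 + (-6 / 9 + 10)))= 622.94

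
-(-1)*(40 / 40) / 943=1 / 943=0.00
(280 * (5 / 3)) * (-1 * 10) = -14000 / 3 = -4666.67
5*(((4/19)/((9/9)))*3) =60/19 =3.16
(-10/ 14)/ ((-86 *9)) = 5/ 5418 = 0.00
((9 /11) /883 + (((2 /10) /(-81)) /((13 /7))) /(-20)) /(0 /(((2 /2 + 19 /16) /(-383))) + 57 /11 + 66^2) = 1015691 /4460524742700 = 0.00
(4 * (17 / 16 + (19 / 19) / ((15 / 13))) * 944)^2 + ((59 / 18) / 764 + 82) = 6081192604049 / 114600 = 53064507.89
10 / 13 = 0.77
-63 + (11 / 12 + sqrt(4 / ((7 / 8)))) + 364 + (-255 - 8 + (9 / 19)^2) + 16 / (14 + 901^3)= 4 * sqrt(14) / 7 + 41340333263999 / 1056188840460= 41.28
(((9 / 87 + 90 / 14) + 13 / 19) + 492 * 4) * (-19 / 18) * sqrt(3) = -7618409 * sqrt(3) / 3654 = -3611.24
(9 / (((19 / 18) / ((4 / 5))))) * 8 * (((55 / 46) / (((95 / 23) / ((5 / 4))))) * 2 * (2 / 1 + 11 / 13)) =112.40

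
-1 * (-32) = 32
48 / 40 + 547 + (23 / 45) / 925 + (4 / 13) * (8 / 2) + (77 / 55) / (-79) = 549.41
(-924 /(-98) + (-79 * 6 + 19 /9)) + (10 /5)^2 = -458.46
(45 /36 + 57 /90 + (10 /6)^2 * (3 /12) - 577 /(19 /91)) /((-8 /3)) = 2360611 /2280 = 1035.36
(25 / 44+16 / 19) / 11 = 1179 / 9196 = 0.13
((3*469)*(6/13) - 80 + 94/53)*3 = 1713.47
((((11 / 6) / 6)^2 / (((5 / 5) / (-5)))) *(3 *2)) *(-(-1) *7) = -4235 / 216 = -19.61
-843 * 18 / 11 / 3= -5058 / 11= -459.82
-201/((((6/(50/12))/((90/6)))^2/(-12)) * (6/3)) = 1046875/8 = 130859.38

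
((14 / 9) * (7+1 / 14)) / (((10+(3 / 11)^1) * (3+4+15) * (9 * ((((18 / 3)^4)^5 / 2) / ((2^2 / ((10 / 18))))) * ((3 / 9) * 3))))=11 / 516432379658895360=0.00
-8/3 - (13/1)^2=-515/3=-171.67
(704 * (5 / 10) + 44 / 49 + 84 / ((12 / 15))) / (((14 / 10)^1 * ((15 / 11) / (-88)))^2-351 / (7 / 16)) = -2336000832 / 4092918431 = -0.57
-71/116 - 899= -104355/116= -899.61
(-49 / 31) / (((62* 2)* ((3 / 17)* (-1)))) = 0.07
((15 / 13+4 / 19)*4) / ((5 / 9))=12132 / 1235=9.82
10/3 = 3.33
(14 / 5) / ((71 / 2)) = 28 / 355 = 0.08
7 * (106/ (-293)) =-742/ 293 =-2.53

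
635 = 635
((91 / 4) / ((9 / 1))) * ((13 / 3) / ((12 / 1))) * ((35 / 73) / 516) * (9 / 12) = 41405 / 65090304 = 0.00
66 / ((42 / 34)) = 374 / 7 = 53.43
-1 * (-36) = 36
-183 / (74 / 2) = -183 / 37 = -4.95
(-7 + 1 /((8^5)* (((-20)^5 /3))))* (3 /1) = -2202009600009 /104857600000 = -21.00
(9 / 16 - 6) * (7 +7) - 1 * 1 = -77.12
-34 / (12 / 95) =-1615 / 6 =-269.17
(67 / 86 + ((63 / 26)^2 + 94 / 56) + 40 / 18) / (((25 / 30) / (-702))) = -34779924 / 3913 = -8888.30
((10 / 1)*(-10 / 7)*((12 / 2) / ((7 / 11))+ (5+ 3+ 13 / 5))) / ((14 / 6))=-42060 / 343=-122.62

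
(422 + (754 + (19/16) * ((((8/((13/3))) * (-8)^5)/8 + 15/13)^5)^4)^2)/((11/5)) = 90505269933664180766784338424608365288115480893457913490979517325372730790263603959996425854696005946734280586435647319168482109432738909026347055956173999296371615321609424743939404116498115612502870605/1017107233006040551738657191438013880828798364416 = 88983016732835164343333160000000000000000000000000000000000000000000000000000000000000000000000000000000000000000000000000000000000000000000000000000000000.00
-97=-97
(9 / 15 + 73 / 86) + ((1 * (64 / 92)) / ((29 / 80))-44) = -11653699 / 286810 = -40.63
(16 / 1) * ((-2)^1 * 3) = -96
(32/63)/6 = 16/189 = 0.08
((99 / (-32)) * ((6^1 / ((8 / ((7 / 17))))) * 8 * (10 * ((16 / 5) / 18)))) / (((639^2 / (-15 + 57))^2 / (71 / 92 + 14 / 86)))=-0.00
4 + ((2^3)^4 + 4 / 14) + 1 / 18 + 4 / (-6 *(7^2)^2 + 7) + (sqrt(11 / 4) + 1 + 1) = sqrt(11) / 2 + 1063252943 / 259182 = 4104.00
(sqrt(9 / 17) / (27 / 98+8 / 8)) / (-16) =-147 * sqrt(17) / 17000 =-0.04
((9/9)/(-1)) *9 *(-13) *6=702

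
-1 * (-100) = 100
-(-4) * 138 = 552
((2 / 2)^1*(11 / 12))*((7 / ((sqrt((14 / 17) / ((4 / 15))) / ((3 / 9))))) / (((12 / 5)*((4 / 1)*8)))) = 11*sqrt(3570) / 41472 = 0.02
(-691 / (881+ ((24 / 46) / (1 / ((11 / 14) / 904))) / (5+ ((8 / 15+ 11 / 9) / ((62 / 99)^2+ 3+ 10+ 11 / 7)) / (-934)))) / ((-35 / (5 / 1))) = 43049270006811247 / 384203871871103114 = 0.11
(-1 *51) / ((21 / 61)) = -1037 / 7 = -148.14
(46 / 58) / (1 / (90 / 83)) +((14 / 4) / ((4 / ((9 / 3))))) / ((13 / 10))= 2.88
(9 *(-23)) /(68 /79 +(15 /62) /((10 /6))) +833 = 3090305 /4927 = 627.22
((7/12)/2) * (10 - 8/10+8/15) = 511/180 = 2.84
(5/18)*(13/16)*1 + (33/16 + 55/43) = 44177/12384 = 3.57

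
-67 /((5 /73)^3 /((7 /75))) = -182448973 /9375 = -19461.22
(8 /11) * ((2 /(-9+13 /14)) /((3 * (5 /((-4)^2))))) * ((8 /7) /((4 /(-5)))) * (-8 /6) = -4096 /11187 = -0.37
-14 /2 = -7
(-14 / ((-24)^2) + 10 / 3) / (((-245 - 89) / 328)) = -39073 / 12024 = -3.25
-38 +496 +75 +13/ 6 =3211/ 6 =535.17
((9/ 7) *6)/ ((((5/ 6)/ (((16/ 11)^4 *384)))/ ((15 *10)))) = 244611809280/ 102487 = 2386759.39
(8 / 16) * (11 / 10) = 11 / 20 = 0.55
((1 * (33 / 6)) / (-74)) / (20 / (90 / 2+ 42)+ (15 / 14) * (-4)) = 0.02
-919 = -919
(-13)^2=169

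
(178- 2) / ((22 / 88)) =704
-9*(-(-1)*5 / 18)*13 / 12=-65 / 24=-2.71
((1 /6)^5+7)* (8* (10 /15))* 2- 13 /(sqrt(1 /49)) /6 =86753 /1458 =59.50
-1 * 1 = -1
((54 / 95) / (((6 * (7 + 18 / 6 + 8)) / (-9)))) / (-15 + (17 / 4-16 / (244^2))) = 0.00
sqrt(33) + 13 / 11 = 6.93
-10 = -10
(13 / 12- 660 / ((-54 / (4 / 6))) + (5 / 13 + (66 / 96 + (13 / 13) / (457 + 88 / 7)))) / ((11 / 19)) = 190241567 / 10687248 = 17.80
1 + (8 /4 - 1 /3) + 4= 20 /3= 6.67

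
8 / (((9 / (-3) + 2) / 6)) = -48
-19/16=-1.19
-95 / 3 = -31.67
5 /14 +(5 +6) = 159 /14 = 11.36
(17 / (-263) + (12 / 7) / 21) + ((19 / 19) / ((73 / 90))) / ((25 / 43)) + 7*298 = 9822087403 / 4703755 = 2088.14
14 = 14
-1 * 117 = -117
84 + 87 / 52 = 4455 / 52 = 85.67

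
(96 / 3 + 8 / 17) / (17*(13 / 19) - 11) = 874 / 17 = 51.41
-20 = -20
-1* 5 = -5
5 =5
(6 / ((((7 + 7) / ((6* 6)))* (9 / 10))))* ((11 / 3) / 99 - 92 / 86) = -47960 / 2709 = -17.70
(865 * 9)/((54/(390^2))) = 21927750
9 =9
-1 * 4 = -4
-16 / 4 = -4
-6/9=-2/3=-0.67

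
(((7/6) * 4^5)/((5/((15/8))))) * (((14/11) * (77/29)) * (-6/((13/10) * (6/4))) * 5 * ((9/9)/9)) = -8780800/3393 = -2587.92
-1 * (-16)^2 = -256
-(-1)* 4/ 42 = 2/ 21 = 0.10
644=644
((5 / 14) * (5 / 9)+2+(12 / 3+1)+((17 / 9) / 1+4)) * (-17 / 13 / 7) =-28033 / 11466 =-2.44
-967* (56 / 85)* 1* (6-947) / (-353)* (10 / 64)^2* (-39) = 1242077655 / 768128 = 1617.02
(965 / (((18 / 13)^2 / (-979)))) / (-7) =159660215 / 2268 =70396.92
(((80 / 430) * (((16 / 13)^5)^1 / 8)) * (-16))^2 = 281474976710656 / 254900351428801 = 1.10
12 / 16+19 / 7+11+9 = 23.46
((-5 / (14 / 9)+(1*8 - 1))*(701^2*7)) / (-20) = -26044253 / 40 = -651106.32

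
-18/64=-9/32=-0.28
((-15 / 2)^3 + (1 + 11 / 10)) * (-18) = 151119 / 20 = 7555.95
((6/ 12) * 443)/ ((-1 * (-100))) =443/ 200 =2.22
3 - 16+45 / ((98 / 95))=3001 / 98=30.62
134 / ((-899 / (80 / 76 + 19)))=-2.99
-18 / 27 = -2 / 3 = -0.67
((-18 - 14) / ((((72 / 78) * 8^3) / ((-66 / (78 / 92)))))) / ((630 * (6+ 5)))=23 / 30240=0.00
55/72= 0.76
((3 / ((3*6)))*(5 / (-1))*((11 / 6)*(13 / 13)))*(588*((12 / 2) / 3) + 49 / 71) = -4594975 / 2556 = -1797.72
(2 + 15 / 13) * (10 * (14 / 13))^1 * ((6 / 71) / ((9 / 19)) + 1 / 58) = 6936790 / 1043913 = 6.64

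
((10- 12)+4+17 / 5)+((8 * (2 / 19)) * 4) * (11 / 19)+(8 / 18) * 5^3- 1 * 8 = 54.91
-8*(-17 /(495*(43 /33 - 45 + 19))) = -136 /12225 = -0.01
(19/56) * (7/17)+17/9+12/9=4115/1224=3.36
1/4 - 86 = -343/4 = -85.75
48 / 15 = 16 / 5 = 3.20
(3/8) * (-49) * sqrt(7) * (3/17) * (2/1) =-441 * sqrt(7)/68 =-17.16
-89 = -89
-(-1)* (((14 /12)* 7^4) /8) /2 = 16807 /96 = 175.07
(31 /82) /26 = 0.01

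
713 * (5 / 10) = 713 / 2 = 356.50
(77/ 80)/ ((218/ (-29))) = -2233/ 17440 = -0.13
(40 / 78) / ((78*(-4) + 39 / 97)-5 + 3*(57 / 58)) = -112520 / 68819127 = -0.00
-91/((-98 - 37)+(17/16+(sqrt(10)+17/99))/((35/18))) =88792704 * sqrt(10)/34248518693+23198495320/34248518693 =0.69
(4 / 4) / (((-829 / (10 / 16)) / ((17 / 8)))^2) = 7225 / 2814939136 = 0.00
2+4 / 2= 4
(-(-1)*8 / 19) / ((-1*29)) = -8 / 551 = -0.01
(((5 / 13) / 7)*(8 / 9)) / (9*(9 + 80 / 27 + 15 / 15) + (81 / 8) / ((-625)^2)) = 125000000 / 298593816339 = 0.00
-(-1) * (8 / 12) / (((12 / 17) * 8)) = 0.12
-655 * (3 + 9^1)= -7860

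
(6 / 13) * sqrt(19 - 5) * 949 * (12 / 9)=2185.13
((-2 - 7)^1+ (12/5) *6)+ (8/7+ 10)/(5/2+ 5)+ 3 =9.89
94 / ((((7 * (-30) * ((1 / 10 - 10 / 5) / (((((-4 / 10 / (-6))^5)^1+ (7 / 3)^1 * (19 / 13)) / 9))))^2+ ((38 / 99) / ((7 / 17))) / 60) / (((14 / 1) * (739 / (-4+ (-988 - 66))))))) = -5728864153915288831543560 / 6910512823538582198230205449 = -0.00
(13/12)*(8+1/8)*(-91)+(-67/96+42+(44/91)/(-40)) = -5530613/7280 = -759.70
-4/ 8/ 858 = -0.00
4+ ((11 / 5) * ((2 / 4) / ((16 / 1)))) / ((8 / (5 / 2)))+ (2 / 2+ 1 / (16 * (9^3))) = 1874291 / 373248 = 5.02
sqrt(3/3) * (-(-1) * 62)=62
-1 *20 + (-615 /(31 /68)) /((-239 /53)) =2068280 /7409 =279.16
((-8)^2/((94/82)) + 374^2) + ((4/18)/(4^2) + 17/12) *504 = 140652.83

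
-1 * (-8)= 8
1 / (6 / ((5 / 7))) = 5 / 42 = 0.12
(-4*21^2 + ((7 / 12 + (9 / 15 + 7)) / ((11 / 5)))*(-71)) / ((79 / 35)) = -9369815 / 10428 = -898.52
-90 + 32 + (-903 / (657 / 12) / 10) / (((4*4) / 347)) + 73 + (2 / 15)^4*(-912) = -207524201 / 9855000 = -21.06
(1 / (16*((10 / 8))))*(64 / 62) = 8 / 155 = 0.05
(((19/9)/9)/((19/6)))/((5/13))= 26/135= 0.19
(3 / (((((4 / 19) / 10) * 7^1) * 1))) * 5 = 1425 / 14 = 101.79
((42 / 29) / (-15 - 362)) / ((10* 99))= -7 / 1803945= -0.00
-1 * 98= -98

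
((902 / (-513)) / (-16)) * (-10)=-2255 / 2052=-1.10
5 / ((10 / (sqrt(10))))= sqrt(10) / 2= 1.58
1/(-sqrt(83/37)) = -sqrt(3071)/83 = -0.67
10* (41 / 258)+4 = 721 / 129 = 5.59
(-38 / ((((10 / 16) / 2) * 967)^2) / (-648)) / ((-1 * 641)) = -1216 / 1213768899225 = -0.00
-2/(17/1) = -2/17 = -0.12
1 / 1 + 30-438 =-407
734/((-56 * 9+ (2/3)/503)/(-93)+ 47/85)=8755625430/71241229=122.90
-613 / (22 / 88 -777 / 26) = 31876 / 1541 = 20.69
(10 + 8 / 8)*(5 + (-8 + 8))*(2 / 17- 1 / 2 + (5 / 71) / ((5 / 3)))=-45155 / 2414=-18.71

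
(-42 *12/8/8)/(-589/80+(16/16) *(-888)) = 630/71629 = 0.01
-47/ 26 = -1.81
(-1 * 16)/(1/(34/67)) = -544/67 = -8.12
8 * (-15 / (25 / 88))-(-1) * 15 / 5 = -419.40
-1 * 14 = -14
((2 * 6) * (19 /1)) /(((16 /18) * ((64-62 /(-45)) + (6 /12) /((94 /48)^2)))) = 50994765 /13023676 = 3.92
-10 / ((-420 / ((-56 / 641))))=-4 / 1923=-0.00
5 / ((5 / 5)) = 5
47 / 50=0.94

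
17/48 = 0.35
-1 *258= -258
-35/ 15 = -7/ 3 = -2.33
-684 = -684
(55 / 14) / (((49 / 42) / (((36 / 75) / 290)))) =0.01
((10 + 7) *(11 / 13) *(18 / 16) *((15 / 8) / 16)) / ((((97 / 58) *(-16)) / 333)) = -243790965 / 10330112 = -23.60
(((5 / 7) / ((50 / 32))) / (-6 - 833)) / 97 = -16 / 2848405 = -0.00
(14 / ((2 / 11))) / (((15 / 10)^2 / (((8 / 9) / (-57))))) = -2464 / 4617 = -0.53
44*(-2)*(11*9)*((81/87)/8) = -29403/29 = -1013.90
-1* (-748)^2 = -559504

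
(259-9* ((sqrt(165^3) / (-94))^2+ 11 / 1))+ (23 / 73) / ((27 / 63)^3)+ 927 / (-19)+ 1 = -1475575473457 / 330899364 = -4459.29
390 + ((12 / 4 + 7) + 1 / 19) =7601 / 19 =400.05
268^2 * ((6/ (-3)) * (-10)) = 1436480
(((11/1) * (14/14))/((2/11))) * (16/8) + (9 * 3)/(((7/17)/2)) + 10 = 1835/7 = 262.14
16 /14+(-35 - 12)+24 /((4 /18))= 435 /7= 62.14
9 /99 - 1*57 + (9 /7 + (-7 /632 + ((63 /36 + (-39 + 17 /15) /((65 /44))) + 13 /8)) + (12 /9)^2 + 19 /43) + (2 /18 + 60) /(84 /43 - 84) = -29462260126151 /385605019800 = -76.41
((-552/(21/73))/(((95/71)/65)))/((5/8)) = -99181888/665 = -149145.70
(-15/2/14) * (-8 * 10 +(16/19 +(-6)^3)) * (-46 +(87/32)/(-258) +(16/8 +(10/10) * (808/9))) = 3973138315/549024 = 7236.73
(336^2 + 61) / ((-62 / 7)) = -790699 / 62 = -12753.21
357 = 357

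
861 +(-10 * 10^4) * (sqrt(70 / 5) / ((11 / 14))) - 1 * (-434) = 1295 - 1400000 * sqrt(14) / 11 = -474915.94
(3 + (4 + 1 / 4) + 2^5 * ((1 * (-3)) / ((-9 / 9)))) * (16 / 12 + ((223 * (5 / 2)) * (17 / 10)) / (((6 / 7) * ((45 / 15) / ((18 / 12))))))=3662071 / 64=57219.86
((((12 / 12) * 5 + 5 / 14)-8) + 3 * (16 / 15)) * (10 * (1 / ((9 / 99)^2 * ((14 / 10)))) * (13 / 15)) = 20449 / 49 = 417.33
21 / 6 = 7 / 2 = 3.50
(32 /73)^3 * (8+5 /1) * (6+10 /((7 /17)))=33.16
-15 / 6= -5 / 2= -2.50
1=1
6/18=1/3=0.33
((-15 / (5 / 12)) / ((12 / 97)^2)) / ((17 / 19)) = -178771 / 68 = -2628.99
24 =24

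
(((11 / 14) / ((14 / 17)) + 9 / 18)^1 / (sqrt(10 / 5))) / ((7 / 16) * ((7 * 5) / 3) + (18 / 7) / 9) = 1710 * sqrt(2) / 12677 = 0.19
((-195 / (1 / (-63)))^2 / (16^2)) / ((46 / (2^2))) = 150921225 / 2944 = 51264.00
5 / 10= 1 / 2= 0.50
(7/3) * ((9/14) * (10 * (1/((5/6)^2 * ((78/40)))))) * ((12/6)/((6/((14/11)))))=672/143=4.70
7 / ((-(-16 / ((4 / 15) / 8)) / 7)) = 0.10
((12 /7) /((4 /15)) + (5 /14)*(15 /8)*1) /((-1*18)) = -265 /672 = -0.39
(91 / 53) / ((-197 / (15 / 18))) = -455 / 62646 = -0.01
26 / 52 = 0.50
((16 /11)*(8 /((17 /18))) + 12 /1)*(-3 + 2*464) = 4206900 /187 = 22496.79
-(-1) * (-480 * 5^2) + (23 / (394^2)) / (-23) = -1862832001 / 155236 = -12000.00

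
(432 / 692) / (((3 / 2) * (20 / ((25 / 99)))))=10 / 1903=0.01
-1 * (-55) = 55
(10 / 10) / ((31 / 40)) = 40 / 31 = 1.29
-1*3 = -3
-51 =-51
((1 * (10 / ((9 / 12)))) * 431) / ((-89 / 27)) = -155160 / 89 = -1743.37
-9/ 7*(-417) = 3753/ 7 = 536.14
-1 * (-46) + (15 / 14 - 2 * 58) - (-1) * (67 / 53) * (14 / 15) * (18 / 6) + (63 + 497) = 1835007 / 3710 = 494.61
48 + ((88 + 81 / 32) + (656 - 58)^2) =11447761 / 32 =357742.53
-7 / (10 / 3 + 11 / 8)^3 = -96768 / 1442897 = -0.07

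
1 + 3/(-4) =1/4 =0.25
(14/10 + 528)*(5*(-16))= -42352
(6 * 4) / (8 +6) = 12 / 7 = 1.71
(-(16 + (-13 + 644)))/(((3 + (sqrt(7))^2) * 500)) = -647/5000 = -0.13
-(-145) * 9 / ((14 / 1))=1305 / 14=93.21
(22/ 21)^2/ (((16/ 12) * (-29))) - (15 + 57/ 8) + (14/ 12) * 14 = -198487/ 34104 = -5.82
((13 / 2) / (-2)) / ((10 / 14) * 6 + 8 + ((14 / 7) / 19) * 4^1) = -133 / 520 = -0.26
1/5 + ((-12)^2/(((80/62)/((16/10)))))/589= 239/475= 0.50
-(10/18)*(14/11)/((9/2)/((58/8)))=-1015/891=-1.14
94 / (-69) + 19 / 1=1217 / 69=17.64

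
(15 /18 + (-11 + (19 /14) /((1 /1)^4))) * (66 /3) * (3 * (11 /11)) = -4070 /7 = -581.43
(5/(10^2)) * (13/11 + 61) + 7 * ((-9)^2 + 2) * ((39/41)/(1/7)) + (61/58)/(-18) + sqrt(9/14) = 3 * sqrt(14)/14 + 9114740389/2354220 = 3872.46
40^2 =1600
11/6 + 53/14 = 118/21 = 5.62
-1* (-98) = 98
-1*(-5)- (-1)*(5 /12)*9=35 /4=8.75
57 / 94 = 0.61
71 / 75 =0.95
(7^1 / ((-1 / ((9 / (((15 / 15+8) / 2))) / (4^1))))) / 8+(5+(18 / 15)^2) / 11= 651 / 4400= 0.15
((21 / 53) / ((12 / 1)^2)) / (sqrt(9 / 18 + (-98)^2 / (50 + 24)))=7*sqrt(713434) / 24526704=0.00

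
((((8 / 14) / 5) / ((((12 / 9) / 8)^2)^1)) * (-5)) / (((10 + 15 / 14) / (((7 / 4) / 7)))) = -72 / 155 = -0.46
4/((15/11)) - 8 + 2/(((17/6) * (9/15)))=-992/255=-3.89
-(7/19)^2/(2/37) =-1813/722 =-2.51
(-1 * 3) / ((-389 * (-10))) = -3 / 3890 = -0.00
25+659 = 684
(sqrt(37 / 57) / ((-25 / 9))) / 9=-sqrt(2109) / 1425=-0.03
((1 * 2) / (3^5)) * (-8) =-16 / 243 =-0.07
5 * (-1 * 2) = -10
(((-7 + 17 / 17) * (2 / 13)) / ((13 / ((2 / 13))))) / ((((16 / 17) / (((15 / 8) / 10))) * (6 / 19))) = -969 / 140608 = -0.01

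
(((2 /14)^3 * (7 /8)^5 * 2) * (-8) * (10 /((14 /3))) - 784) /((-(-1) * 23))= -1605737 /47104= -34.09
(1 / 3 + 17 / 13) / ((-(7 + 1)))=-8 / 39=-0.21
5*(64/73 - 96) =-34720/73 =-475.62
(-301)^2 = 90601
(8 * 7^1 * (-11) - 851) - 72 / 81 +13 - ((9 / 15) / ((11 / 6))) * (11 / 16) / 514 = -1454.89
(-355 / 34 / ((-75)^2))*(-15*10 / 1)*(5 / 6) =71 / 306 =0.23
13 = 13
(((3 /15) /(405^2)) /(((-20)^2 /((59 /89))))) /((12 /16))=59 /21897337500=0.00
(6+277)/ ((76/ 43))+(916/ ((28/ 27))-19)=544983/ 532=1024.40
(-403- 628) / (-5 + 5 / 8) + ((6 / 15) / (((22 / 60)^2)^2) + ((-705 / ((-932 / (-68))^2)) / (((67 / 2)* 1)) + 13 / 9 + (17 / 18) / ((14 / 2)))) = 8698083913782797 / 33550417960290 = 259.25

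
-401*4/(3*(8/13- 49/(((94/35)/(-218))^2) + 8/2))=46062068/27812726355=0.00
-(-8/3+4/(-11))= 100/33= 3.03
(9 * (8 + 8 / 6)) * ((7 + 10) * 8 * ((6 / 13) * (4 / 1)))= 21090.46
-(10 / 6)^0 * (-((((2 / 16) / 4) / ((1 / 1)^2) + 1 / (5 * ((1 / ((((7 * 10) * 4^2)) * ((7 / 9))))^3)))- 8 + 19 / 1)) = 3084098202937 / 23328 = 132205855.75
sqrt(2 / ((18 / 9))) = 1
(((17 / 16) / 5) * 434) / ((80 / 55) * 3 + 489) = 40579 / 217080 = 0.19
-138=-138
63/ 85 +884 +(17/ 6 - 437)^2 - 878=576832753/ 3060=188507.44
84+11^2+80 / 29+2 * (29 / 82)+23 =275213 / 1189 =231.47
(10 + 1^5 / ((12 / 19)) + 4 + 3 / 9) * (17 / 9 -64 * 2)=-216785 / 108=-2007.27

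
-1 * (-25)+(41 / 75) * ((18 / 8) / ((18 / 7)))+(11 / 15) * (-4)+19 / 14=33463 / 1400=23.90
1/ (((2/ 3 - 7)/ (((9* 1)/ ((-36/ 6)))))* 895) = 9/ 34010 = 0.00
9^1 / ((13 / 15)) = 135 / 13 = 10.38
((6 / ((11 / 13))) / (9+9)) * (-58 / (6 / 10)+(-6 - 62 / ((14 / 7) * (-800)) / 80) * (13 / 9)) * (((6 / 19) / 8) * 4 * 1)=-788730761 / 120384000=-6.55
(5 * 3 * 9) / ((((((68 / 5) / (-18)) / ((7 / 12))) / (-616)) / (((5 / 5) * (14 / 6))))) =2546775 / 17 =149810.29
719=719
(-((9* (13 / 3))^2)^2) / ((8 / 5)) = -11567205 / 8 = -1445900.62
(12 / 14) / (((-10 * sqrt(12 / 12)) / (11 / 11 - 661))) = 396 / 7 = 56.57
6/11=0.55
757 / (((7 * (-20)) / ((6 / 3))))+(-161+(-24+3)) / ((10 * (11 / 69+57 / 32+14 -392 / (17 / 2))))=-809650447 / 79290610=-10.21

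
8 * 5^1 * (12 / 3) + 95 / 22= 3615 / 22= 164.32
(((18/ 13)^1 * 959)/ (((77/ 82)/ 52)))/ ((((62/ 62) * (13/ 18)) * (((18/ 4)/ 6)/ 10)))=194123520/ 143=1357507.13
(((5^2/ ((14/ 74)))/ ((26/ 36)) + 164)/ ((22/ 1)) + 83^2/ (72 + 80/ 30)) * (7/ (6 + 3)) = 3460565/ 41184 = 84.03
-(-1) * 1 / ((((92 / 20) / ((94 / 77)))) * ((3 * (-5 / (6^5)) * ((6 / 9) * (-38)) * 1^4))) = 182736 / 33649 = 5.43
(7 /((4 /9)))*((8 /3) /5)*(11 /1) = 462 /5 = 92.40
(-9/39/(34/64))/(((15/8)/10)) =-512/221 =-2.32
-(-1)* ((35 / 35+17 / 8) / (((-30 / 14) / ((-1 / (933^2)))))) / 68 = 35 / 1420638048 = 0.00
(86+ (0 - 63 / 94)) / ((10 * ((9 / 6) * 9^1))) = 8021 / 12690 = 0.63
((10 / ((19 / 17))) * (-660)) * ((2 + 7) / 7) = -7592.48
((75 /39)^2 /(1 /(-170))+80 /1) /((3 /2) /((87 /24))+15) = -896390 /25181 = -35.60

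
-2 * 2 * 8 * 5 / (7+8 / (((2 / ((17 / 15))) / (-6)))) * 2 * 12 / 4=4800 / 101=47.52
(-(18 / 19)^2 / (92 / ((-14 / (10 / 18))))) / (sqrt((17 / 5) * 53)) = 10206 * sqrt(4505) / 37405015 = 0.02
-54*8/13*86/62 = -18576/403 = -46.09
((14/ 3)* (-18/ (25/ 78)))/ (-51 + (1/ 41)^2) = 5506956/ 1071625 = 5.14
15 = 15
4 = 4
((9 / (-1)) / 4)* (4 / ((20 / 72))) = -162 / 5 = -32.40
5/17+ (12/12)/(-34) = 9/34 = 0.26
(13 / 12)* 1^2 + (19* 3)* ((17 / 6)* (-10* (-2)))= 38773 / 12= 3231.08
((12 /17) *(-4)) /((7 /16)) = -768 /119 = -6.45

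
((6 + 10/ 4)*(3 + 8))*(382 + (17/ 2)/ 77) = 1000365/ 28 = 35727.32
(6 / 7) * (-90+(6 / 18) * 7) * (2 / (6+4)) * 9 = -4734 / 35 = -135.26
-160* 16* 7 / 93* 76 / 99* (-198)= 2723840 / 93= 29288.60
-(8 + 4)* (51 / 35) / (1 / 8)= -4896 / 35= -139.89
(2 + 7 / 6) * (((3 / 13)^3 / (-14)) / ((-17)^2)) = -171 / 17778124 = -0.00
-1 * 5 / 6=-5 / 6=-0.83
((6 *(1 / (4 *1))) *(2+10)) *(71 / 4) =639 / 2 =319.50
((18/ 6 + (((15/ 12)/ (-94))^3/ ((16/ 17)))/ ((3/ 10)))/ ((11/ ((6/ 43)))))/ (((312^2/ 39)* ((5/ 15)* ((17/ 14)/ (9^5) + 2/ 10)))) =0.00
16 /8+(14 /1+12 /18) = 50 /3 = 16.67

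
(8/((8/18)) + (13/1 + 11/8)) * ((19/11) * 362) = 890701/44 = 20243.20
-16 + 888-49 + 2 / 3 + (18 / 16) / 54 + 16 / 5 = 66151 / 80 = 826.89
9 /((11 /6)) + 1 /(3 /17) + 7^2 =1966 /33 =59.58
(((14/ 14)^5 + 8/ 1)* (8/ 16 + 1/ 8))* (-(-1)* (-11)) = -495/ 8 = -61.88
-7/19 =-0.37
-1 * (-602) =602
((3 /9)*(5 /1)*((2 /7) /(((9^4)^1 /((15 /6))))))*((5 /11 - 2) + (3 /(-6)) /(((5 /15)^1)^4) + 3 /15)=-23015 /3031182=-0.01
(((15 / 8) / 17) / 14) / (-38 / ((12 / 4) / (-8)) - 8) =9 / 106624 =0.00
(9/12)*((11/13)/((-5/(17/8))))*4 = -561/520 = -1.08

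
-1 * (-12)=12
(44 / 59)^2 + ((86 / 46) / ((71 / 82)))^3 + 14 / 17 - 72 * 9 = -164038754695520898 / 257698267538249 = -636.55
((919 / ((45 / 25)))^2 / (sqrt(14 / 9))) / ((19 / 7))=21114025 * sqrt(14) / 1026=76999.46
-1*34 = -34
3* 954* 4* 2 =22896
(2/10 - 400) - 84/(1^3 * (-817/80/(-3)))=-1733983/4085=-424.48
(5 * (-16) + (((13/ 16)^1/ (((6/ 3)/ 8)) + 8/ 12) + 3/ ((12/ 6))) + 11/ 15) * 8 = -2954/ 5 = -590.80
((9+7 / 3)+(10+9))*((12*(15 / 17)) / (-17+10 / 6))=-8190 / 391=-20.95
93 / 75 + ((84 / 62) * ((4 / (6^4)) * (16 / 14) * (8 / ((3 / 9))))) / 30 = 26027 / 20925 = 1.24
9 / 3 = 3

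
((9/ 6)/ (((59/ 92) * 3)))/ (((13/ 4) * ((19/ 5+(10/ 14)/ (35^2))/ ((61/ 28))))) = 343735/ 2499653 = 0.14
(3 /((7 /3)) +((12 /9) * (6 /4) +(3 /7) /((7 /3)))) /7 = 170 /343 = 0.50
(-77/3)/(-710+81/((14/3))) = 1078/29091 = 0.04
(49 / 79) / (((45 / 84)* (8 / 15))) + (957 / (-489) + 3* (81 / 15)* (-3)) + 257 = 26863203 / 128770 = 208.61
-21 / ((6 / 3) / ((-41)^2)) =-35301 / 2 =-17650.50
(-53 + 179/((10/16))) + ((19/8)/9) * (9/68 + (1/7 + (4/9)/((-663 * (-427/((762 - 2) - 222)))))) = 50388782407/215822880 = 233.47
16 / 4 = 4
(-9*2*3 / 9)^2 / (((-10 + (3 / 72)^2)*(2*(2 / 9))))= -46656 / 5759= -8.10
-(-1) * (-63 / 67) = -63 / 67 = -0.94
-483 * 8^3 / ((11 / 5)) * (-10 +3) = 8655360 / 11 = 786850.91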